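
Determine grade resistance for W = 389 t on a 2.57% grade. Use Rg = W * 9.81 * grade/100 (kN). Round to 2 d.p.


Rg = W * 9.81 * grade / 100
Rg = 389 * 9.81 * 2.57 / 100
Rg = 3816.09 * 0.0257
Rg = 98.07 kN

98.07


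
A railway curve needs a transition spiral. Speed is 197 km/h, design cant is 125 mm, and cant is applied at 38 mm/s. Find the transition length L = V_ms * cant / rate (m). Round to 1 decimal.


Convert speed: V = 197 / 3.6 = 54.7222 m/s
L = 54.7222 * 125 / 38
L = 6840.2778 / 38
L = 180.0 m

180.0


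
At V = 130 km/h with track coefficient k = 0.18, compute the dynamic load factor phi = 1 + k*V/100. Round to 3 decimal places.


phi = 1 + k * V / 100
phi = 1 + 0.18 * 130 / 100
phi = 1 + 0.234
phi = 1.234

1.234


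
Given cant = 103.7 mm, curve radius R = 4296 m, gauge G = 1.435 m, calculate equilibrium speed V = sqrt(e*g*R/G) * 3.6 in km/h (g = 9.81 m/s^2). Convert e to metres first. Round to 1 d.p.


Convert cant: e = 103.7 mm = 0.1037 m
V_ms = sqrt(0.1037 * 9.81 * 4296 / 1.435)
V_ms = sqrt(3045.51074) = 55.1861 m/s
V = 55.1861 * 3.6 = 198.7 km/h

198.7


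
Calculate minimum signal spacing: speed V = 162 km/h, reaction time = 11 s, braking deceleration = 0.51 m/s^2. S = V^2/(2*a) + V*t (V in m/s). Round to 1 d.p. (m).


V = 162 / 3.6 = 45.0 m/s
Braking distance = 45.0^2 / (2*0.51) = 1985.2941 m
Sighting distance = 45.0 * 11 = 495.0 m
S = 1985.2941 + 495.0 = 2480.3 m

2480.3


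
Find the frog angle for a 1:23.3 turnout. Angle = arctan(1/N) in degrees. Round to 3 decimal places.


1/N = 1/23.3 = 0.042918
angle = arctan(0.042918) = 0.042892 rad
angle = 0.042892 * 180/pi = 2.458 degrees

2.458


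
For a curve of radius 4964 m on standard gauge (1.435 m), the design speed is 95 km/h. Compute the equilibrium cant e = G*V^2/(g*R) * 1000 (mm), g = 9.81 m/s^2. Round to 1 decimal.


Convert speed: V = 95 / 3.6 = 26.3889 m/s
Apply formula: e = 1.435 * 26.3889^2 / (9.81 * 4964)
e = 1.435 * 696.3735 / 48696.84
e = 0.020521 m = 20.5 mm

20.5


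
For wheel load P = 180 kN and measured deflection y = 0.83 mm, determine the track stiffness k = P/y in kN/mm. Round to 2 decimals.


Track stiffness k = P / y
k = 180 / 0.83
k = 216.87 kN/mm

216.87


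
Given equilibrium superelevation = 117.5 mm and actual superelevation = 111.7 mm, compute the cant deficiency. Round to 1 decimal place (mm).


Cant deficiency = equilibrium cant - actual cant
CD = 117.5 - 111.7
CD = 5.8 mm

5.8


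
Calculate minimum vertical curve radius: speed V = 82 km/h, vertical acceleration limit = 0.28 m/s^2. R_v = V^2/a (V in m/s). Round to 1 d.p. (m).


Convert speed: V = 82 / 3.6 = 22.7778 m/s
V^2 = 518.8272 m^2/s^2
R_v = 518.8272 / 0.28
R_v = 1853.0 m

1853.0


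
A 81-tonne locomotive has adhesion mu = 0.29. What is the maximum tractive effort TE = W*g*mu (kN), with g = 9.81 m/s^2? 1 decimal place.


TE_max = W * g * mu
TE_max = 81 * 9.81 * 0.29
TE_max = 794.61 * 0.29
TE_max = 230.4 kN

230.4


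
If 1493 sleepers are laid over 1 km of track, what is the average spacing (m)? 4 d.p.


Spacing = 1000 m / number of sleepers
Spacing = 1000 / 1493
Spacing = 0.6698 m

0.6698


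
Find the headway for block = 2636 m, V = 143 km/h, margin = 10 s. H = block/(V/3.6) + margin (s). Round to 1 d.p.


V = 143 / 3.6 = 39.7222 m/s
Block traversal time = 2636 / 39.7222 = 66.3608 s
Headway = 66.3608 + 10
Headway = 76.4 s

76.4


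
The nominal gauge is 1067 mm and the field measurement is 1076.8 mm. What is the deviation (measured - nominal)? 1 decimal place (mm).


Deviation = measured - nominal
Deviation = 1076.8 - 1067
Deviation = 9.8 mm

9.8


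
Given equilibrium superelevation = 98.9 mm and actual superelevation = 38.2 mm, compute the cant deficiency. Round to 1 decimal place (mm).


Cant deficiency = equilibrium cant - actual cant
CD = 98.9 - 38.2
CD = 60.7 mm

60.7


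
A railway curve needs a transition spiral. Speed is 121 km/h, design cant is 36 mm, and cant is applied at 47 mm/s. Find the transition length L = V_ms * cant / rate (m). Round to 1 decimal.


Convert speed: V = 121 / 3.6 = 33.6111 m/s
L = 33.6111 * 36 / 47
L = 1210.0 / 47
L = 25.7 m

25.7


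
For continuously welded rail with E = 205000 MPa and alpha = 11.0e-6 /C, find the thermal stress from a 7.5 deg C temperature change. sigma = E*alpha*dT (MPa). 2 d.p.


sigma = E * alpha * dT
sigma = 205000 * 11.0e-6 * 7.5
sigma = 2.255 * 7.5
sigma = 16.91 MPa

16.91


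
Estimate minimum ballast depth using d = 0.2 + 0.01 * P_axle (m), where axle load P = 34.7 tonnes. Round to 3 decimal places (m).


d = 0.2 + 0.01 * 34.7
d = 0.2 + 0.347
d = 0.547 m

0.547


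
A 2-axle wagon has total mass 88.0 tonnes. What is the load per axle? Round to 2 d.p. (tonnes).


Load per axle = total weight / number of axles
Load = 88.0 / 2
Load = 44.00 tonnes

44.00


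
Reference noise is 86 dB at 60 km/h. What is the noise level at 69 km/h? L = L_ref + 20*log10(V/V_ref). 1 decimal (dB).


V/V_ref = 69 / 60 = 1.15
log10(1.15) = 0.060698
20 * 0.060698 = 1.214
L = 86 + 1.214 = 87.2 dB

87.2


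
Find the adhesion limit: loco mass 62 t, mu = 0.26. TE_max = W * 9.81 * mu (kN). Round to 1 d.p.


TE_max = W * g * mu
TE_max = 62 * 9.81 * 0.26
TE_max = 608.22 * 0.26
TE_max = 158.1 kN

158.1


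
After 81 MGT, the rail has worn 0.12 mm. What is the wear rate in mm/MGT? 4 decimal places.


Wear rate = total wear / cumulative tonnage
Rate = 0.12 / 81
Rate = 0.0015 mm/MGT

0.0015


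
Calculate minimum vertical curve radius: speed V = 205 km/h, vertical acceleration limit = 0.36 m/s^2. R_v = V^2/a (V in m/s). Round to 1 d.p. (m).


Convert speed: V = 205 / 3.6 = 56.9444 m/s
V^2 = 3242.6698 m^2/s^2
R_v = 3242.6698 / 0.36
R_v = 9007.4 m

9007.4


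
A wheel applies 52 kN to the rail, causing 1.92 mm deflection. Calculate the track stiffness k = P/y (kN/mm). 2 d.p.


Track stiffness k = P / y
k = 52 / 1.92
k = 27.08 kN/mm

27.08


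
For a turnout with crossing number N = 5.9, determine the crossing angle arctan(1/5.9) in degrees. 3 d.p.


1/N = 1/5.9 = 0.169492
angle = arctan(0.169492) = 0.167896 rad
angle = 0.167896 * 180/pi = 9.620 degrees

9.620


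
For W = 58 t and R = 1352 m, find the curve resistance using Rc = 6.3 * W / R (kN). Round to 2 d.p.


Rc = 6.3 * W / R
Rc = 6.3 * 58 / 1352
Rc = 365.4 / 1352
Rc = 0.27 kN

0.27


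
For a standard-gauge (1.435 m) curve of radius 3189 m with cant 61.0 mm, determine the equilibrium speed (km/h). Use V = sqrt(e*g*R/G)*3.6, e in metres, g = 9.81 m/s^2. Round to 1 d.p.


Convert cant: e = 61.0 mm = 0.0610 m
V_ms = sqrt(0.0610 * 9.81 * 3189 / 1.435)
V_ms = sqrt(1329.846334) = 36.4671 m/s
V = 36.4671 * 3.6 = 131.3 km/h

131.3


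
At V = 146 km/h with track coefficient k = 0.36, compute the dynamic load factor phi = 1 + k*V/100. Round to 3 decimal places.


phi = 1 + k * V / 100
phi = 1 + 0.36 * 146 / 100
phi = 1 + 0.5256
phi = 1.526

1.526


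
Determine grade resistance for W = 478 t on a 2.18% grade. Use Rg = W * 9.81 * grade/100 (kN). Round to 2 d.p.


Rg = W * 9.81 * grade / 100
Rg = 478 * 9.81 * 2.18 / 100
Rg = 4689.18 * 0.0218
Rg = 102.22 kN

102.22


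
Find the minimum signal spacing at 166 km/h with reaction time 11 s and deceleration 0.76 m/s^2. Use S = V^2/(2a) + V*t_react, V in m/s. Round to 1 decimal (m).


V = 166 / 3.6 = 46.1111 m/s
Braking distance = 46.1111^2 / (2*0.76) = 1398.8385 m
Sighting distance = 46.1111 * 11 = 507.2222 m
S = 1398.8385 + 507.2222 = 1906.1 m

1906.1


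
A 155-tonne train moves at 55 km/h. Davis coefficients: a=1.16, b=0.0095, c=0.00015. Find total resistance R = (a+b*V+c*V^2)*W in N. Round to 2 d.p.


b*V = 0.0095 * 55 = 0.5225
c*V^2 = 0.00015 * 3025 = 0.45375
R_per_t = 1.16 + 0.5225 + 0.45375 = 2.13625 N/t
R_total = 2.13625 * 155 = 331.12 N

331.12


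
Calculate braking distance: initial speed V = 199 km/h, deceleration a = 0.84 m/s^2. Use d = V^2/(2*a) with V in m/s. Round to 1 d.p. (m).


Convert speed: V = 199 / 3.6 = 55.2778 m/s
V^2 = 3055.6327
d = 3055.6327 / (2 * 0.84)
d = 3055.6327 / 1.68
d = 1818.8 m

1818.8


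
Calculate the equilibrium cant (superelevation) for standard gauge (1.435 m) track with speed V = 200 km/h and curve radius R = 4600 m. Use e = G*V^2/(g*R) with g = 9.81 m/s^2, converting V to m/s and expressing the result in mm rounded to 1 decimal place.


Convert speed: V = 200 / 3.6 = 55.5556 m/s
Apply formula: e = 1.435 * 55.5556^2 / (9.81 * 4600)
e = 1.435 * 3086.4198 / 45126.0
e = 0.098148 m = 98.1 mm

98.1


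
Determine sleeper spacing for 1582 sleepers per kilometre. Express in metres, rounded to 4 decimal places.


Spacing = 1000 m / number of sleepers
Spacing = 1000 / 1582
Spacing = 0.6321 m

0.6321


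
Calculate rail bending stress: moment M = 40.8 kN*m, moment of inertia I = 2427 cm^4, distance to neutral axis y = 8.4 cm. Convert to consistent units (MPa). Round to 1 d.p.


Convert units:
M = 40.8 kN*m = 40800000 N*mm
y = 8.4 cm = 84 mm
I = 2427 cm^4 = 24270000 mm^4
sigma = 40800000 * 84 / 24270000
sigma = 141.2 MPa

141.2


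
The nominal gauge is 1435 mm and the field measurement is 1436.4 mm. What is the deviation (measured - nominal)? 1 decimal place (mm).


Deviation = measured - nominal
Deviation = 1436.4 - 1435
Deviation = 1.4 mm

1.4


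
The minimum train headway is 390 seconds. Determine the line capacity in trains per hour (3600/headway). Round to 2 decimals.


Capacity = 3600 / headway
Capacity = 3600 / 390
Capacity = 9.23 trains/hour

9.23


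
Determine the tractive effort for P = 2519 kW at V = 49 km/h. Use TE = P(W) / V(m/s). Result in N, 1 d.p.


Convert: P = 2519 kW = 2519000 W
V = 49 / 3.6 = 13.6111 m/s
TE = 2519000 / 13.6111
TE = 185069.4 N

185069.4


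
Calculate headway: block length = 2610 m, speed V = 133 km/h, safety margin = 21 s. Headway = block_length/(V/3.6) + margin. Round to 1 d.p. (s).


V = 133 / 3.6 = 36.9444 m/s
Block traversal time = 2610 / 36.9444 = 70.6466 s
Headway = 70.6466 + 21
Headway = 91.6 s

91.6


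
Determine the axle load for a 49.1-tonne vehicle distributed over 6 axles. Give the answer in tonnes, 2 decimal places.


Load per axle = total weight / number of axles
Load = 49.1 / 6
Load = 8.18 tonnes

8.18


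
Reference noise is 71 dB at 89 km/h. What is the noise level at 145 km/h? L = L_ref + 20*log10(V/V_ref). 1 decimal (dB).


V/V_ref = 145 / 89 = 1.629213
log10(1.629213) = 0.211978
20 * 0.211978 = 4.2396
L = 71 + 4.2396 = 75.2 dB

75.2


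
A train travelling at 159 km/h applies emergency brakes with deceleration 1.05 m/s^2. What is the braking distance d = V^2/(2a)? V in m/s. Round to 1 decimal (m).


Convert speed: V = 159 / 3.6 = 44.1667 m/s
V^2 = 1950.6944
d = 1950.6944 / (2 * 1.05)
d = 1950.6944 / 2.1
d = 928.9 m

928.9


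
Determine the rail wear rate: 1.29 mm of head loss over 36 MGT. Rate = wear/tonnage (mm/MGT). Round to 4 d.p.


Wear rate = total wear / cumulative tonnage
Rate = 1.29 / 36
Rate = 0.0358 mm/MGT

0.0358


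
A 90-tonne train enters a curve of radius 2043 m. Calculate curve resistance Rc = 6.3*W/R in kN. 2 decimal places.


Rc = 6.3 * W / R
Rc = 6.3 * 90 / 2043
Rc = 567.0 / 2043
Rc = 0.28 kN

0.28


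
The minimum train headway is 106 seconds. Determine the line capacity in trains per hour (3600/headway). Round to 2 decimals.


Capacity = 3600 / headway
Capacity = 3600 / 106
Capacity = 33.96 trains/hour

33.96


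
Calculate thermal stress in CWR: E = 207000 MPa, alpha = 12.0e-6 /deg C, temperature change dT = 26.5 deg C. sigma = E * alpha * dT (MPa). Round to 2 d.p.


sigma = E * alpha * dT
sigma = 207000 * 12.0e-6 * 26.5
sigma = 2.484 * 26.5
sigma = 65.83 MPa

65.83


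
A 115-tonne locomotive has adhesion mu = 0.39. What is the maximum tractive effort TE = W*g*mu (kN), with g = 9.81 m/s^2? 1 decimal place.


TE_max = W * g * mu
TE_max = 115 * 9.81 * 0.39
TE_max = 1128.15 * 0.39
TE_max = 440.0 kN

440.0


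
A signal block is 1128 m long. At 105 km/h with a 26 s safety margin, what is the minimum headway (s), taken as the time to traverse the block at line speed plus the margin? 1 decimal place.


V = 105 / 3.6 = 29.1667 m/s
Block traversal time = 1128 / 29.1667 = 38.6743 s
Headway = 38.6743 + 26
Headway = 64.7 s

64.7


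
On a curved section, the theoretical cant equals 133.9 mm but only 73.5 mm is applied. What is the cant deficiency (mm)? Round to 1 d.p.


Cant deficiency = equilibrium cant - actual cant
CD = 133.9 - 73.5
CD = 60.4 mm

60.4


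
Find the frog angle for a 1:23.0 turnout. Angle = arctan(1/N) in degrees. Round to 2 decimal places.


1/N = 1/23.0 = 0.043478
angle = arctan(0.043478) = 0.043451 rad
angle = 0.043451 * 180/pi = 2.49 degrees

2.49


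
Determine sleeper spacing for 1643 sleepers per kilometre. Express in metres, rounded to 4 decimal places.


Spacing = 1000 m / number of sleepers
Spacing = 1000 / 1643
Spacing = 0.6086 m

0.6086


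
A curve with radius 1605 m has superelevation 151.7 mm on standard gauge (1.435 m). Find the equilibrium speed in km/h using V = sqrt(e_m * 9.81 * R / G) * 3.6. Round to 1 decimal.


Convert cant: e = 151.7 mm = 0.1517 m
V_ms = sqrt(0.1517 * 9.81 * 1605 / 1.435)
V_ms = sqrt(1664.476714) = 40.798 m/s
V = 40.798 * 3.6 = 146.9 km/h

146.9


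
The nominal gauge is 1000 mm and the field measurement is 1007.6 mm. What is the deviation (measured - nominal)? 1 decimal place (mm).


Deviation = measured - nominal
Deviation = 1007.6 - 1000
Deviation = 7.6 mm

7.6


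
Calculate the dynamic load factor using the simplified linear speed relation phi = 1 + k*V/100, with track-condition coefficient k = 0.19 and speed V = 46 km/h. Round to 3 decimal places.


phi = 1 + k * V / 100
phi = 1 + 0.19 * 46 / 100
phi = 1 + 0.0874
phi = 1.087

1.087


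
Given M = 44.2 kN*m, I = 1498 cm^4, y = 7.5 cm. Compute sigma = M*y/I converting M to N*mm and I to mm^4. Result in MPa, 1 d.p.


Convert units:
M = 44.2 kN*m = 44200000 N*mm
y = 7.5 cm = 75 mm
I = 1498 cm^4 = 14980000 mm^4
sigma = 44200000 * 75 / 14980000
sigma = 221.3 MPa

221.3


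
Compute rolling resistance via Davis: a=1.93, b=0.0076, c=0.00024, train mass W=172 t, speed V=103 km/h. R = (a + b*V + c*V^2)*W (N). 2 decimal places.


b*V = 0.0076 * 103 = 0.7828
c*V^2 = 0.00024 * 10609 = 2.54616
R_per_t = 1.93 + 0.7828 + 2.54616 = 5.25896 N/t
R_total = 5.25896 * 172 = 904.54 N

904.54


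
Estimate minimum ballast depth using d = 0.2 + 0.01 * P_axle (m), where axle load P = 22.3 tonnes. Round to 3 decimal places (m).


d = 0.2 + 0.01 * 22.3
d = 0.2 + 0.223
d = 0.423 m

0.423


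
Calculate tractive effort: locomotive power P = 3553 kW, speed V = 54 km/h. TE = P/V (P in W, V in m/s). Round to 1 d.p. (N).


Convert: P = 3553 kW = 3553000 W
V = 54 / 3.6 = 15.0 m/s
TE = 3553000 / 15.0
TE = 236866.7 N

236866.7


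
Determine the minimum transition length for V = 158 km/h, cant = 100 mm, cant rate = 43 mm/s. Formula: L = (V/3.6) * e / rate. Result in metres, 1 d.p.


Convert speed: V = 158 / 3.6 = 43.8889 m/s
L = 43.8889 * 100 / 43
L = 4388.8889 / 43
L = 102.1 m

102.1


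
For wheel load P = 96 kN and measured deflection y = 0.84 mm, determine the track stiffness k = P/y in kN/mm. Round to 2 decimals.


Track stiffness k = P / y
k = 96 / 0.84
k = 114.29 kN/mm

114.29


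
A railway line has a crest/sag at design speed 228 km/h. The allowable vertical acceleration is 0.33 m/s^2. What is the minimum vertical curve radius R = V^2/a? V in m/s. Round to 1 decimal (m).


Convert speed: V = 228 / 3.6 = 63.3333 m/s
V^2 = 4011.1111 m^2/s^2
R_v = 4011.1111 / 0.33
R_v = 12154.9 m

12154.9


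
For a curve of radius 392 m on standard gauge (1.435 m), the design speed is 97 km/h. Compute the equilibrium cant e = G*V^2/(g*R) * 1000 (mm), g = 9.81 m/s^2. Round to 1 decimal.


Convert speed: V = 97 / 3.6 = 26.9444 m/s
Apply formula: e = 1.435 * 26.9444^2 / (9.81 * 392)
e = 1.435 * 726.0031 / 3845.52
e = 0.270916 m = 270.9 mm

270.9


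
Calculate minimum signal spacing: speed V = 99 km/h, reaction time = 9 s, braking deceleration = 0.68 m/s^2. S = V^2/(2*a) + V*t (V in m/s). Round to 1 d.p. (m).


V = 99 / 3.6 = 27.5 m/s
Braking distance = 27.5^2 / (2*0.68) = 556.0662 m
Sighting distance = 27.5 * 9 = 247.5 m
S = 556.0662 + 247.5 = 803.6 m

803.6


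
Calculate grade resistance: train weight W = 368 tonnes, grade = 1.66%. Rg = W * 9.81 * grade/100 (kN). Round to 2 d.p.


Rg = W * 9.81 * grade / 100
Rg = 368 * 9.81 * 1.66 / 100
Rg = 3610.08 * 0.0166
Rg = 59.93 kN

59.93


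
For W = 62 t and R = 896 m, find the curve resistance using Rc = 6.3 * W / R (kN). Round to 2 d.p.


Rc = 6.3 * W / R
Rc = 6.3 * 62 / 896
Rc = 390.6 / 896
Rc = 0.44 kN

0.44


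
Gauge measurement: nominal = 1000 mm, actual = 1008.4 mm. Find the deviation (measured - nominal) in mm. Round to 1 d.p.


Deviation = measured - nominal
Deviation = 1008.4 - 1000
Deviation = 8.4 mm

8.4


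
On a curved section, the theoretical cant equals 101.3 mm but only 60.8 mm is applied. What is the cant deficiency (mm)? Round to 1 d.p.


Cant deficiency = equilibrium cant - actual cant
CD = 101.3 - 60.8
CD = 40.5 mm

40.5


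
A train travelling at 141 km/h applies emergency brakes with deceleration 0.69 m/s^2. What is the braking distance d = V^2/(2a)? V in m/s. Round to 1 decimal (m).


Convert speed: V = 141 / 3.6 = 39.1667 m/s
V^2 = 1534.0278
d = 1534.0278 / (2 * 0.69)
d = 1534.0278 / 1.38
d = 1111.6 m

1111.6


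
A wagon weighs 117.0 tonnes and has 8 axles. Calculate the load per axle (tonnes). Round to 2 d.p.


Load per axle = total weight / number of axles
Load = 117.0 / 8
Load = 14.63 tonnes

14.63


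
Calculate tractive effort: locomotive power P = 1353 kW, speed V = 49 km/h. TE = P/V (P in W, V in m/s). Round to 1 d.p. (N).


Convert: P = 1353 kW = 1353000 W
V = 49 / 3.6 = 13.6111 m/s
TE = 1353000 / 13.6111
TE = 99404.1 N

99404.1


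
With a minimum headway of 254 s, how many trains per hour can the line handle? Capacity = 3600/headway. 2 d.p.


Capacity = 3600 / headway
Capacity = 3600 / 254
Capacity = 14.17 trains/hour

14.17


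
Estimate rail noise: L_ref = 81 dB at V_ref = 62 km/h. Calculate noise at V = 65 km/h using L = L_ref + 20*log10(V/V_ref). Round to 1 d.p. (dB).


V/V_ref = 65 / 62 = 1.048387
log10(1.048387) = 0.020522
20 * 0.020522 = 0.4104
L = 81 + 0.4104 = 81.4 dB

81.4


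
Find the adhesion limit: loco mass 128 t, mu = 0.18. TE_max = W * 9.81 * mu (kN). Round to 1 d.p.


TE_max = W * g * mu
TE_max = 128 * 9.81 * 0.18
TE_max = 1255.68 * 0.18
TE_max = 226.0 kN

226.0


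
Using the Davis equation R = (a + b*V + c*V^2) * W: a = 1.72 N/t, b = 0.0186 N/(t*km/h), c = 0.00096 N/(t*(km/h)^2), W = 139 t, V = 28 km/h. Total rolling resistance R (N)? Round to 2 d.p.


b*V = 0.0186 * 28 = 0.5208
c*V^2 = 0.00096 * 784 = 0.75264
R_per_t = 1.72 + 0.5208 + 0.75264 = 2.99344 N/t
R_total = 2.99344 * 139 = 416.09 N

416.09


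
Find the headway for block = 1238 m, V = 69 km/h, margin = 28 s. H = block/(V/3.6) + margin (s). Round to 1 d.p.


V = 69 / 3.6 = 19.1667 m/s
Block traversal time = 1238 / 19.1667 = 64.5913 s
Headway = 64.5913 + 28
Headway = 92.6 s

92.6


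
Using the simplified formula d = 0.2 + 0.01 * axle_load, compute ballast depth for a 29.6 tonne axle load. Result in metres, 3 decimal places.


d = 0.2 + 0.01 * 29.6
d = 0.2 + 0.296
d = 0.496 m

0.496


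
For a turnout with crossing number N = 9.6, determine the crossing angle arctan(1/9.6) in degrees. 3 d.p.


1/N = 1/9.6 = 0.104167
angle = arctan(0.104167) = 0.103792 rad
angle = 0.103792 * 180/pi = 5.947 degrees

5.947


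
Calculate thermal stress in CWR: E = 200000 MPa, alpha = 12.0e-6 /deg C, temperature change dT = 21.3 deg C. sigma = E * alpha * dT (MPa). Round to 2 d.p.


sigma = E * alpha * dT
sigma = 200000 * 12.0e-6 * 21.3
sigma = 2.4 * 21.3
sigma = 51.12 MPa

51.12


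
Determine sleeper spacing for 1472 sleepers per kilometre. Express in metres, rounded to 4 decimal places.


Spacing = 1000 m / number of sleepers
Spacing = 1000 / 1472
Spacing = 0.6793 m

0.6793


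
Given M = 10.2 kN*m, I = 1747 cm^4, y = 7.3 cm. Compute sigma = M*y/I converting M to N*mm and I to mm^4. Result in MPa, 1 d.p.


Convert units:
M = 10.2 kN*m = 10200000 N*mm
y = 7.3 cm = 73 mm
I = 1747 cm^4 = 17470000 mm^4
sigma = 10200000 * 73 / 17470000
sigma = 42.6 MPa

42.6


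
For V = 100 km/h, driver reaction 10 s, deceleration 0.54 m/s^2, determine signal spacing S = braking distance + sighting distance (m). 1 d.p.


V = 100 / 3.6 = 27.7778 m/s
Braking distance = 27.7778^2 / (2*0.54) = 714.449 m
Sighting distance = 27.7778 * 10 = 277.7778 m
S = 714.449 + 277.7778 = 992.2 m

992.2


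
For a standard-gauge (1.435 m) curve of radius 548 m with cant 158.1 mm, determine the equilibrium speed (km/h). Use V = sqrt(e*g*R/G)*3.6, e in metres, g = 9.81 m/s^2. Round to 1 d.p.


Convert cant: e = 158.1 mm = 0.1581 m
V_ms = sqrt(0.1581 * 9.81 * 548 / 1.435)
V_ms = sqrt(592.283364) = 24.3369 m/s
V = 24.3369 * 3.6 = 87.6 km/h

87.6


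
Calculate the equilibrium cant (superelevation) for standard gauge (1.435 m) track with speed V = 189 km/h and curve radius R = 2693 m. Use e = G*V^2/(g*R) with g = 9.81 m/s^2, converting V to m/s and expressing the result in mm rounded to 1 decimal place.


Convert speed: V = 189 / 3.6 = 52.5 m/s
Apply formula: e = 1.435 * 52.5^2 / (9.81 * 2693)
e = 1.435 * 2756.25 / 26418.33
e = 0.149715 m = 149.7 mm

149.7


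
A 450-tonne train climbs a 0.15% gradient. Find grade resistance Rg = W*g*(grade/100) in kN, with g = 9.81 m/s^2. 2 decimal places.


Rg = W * 9.81 * grade / 100
Rg = 450 * 9.81 * 0.15 / 100
Rg = 4414.5 * 0.0015
Rg = 6.62 kN

6.62


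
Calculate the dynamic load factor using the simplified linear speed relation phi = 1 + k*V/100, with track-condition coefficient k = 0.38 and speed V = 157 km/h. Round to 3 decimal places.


phi = 1 + k * V / 100
phi = 1 + 0.38 * 157 / 100
phi = 1 + 0.5966
phi = 1.597

1.597


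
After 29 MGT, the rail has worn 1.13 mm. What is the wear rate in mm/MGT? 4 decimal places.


Wear rate = total wear / cumulative tonnage
Rate = 1.13 / 29
Rate = 0.0390 mm/MGT

0.0390


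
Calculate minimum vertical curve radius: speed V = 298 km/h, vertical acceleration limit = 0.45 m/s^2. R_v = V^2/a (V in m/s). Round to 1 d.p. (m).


Convert speed: V = 298 / 3.6 = 82.7778 m/s
V^2 = 6852.1605 m^2/s^2
R_v = 6852.1605 / 0.45
R_v = 15227.0 m

15227.0


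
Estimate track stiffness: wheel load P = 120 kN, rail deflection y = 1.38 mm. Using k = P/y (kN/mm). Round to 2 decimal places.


Track stiffness k = P / y
k = 120 / 1.38
k = 86.96 kN/mm

86.96


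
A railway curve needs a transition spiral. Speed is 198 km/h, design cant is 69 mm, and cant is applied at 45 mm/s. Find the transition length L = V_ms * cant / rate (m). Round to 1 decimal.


Convert speed: V = 198 / 3.6 = 55.0 m/s
L = 55.0 * 69 / 45
L = 3795.0 / 45
L = 84.3 m

84.3


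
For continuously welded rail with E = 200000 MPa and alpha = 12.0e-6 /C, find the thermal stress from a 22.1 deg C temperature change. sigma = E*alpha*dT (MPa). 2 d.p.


sigma = E * alpha * dT
sigma = 200000 * 12.0e-6 * 22.1
sigma = 2.4 * 22.1
sigma = 53.04 MPa

53.04


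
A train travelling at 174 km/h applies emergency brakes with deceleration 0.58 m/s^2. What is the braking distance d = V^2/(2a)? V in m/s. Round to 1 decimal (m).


Convert speed: V = 174 / 3.6 = 48.3333 m/s
V^2 = 2336.1111
d = 2336.1111 / (2 * 0.58)
d = 2336.1111 / 1.16
d = 2013.9 m

2013.9


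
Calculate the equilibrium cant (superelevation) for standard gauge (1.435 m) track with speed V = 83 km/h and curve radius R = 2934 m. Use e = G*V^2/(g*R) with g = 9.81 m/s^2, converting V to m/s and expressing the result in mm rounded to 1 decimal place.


Convert speed: V = 83 / 3.6 = 23.0556 m/s
Apply formula: e = 1.435 * 23.0556^2 / (9.81 * 2934)
e = 1.435 * 531.5586 / 28782.54
e = 0.026502 m = 26.5 mm

26.5


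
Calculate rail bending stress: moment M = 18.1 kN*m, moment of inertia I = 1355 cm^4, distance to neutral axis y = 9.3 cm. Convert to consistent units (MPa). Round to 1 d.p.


Convert units:
M = 18.1 kN*m = 18100000 N*mm
y = 9.3 cm = 93 mm
I = 1355 cm^4 = 13550000 mm^4
sigma = 18100000 * 93 / 13550000
sigma = 124.2 MPa

124.2


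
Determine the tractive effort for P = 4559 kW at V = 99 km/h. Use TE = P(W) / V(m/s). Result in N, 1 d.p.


Convert: P = 4559 kW = 4559000 W
V = 99 / 3.6 = 27.5 m/s
TE = 4559000 / 27.5
TE = 165781.8 N

165781.8


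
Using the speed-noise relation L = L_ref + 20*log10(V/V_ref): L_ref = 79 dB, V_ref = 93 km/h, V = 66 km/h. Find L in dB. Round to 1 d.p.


V/V_ref = 66 / 93 = 0.709677
log10(0.709677) = -0.148939
20 * -0.148939 = -2.9788
L = 79 + -2.9788 = 76.0 dB

76.0


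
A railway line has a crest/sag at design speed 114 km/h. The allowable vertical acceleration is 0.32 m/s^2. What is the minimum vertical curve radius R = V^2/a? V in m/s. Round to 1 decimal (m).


Convert speed: V = 114 / 3.6 = 31.6667 m/s
V^2 = 1002.7778 m^2/s^2
R_v = 1002.7778 / 0.32
R_v = 3133.7 m

3133.7


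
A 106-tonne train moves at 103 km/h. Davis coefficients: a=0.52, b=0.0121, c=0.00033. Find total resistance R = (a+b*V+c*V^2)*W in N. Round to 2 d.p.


b*V = 0.0121 * 103 = 1.2463
c*V^2 = 0.00033 * 10609 = 3.50097
R_per_t = 0.52 + 1.2463 + 3.50097 = 5.26727 N/t
R_total = 5.26727 * 106 = 558.33 N

558.33


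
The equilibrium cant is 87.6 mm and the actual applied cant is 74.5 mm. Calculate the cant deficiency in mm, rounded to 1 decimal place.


Cant deficiency = equilibrium cant - actual cant
CD = 87.6 - 74.5
CD = 13.1 mm

13.1


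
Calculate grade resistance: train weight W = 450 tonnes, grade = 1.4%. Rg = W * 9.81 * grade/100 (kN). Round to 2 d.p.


Rg = W * 9.81 * grade / 100
Rg = 450 * 9.81 * 1.4 / 100
Rg = 4414.5 * 0.014
Rg = 61.80 kN

61.80


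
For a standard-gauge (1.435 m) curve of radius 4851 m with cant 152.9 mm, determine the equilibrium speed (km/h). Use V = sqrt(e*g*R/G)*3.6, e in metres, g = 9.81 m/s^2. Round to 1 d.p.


Convert cant: e = 152.9 mm = 0.1529 m
V_ms = sqrt(0.1529 * 9.81 * 4851 / 1.435)
V_ms = sqrt(5070.559302) = 71.2079 m/s
V = 71.2079 * 3.6 = 256.3 km/h

256.3


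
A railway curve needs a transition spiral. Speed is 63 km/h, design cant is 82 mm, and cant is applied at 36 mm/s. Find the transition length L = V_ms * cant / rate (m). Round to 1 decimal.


Convert speed: V = 63 / 3.6 = 17.5 m/s
L = 17.5 * 82 / 36
L = 1435.0 / 36
L = 39.9 m

39.9


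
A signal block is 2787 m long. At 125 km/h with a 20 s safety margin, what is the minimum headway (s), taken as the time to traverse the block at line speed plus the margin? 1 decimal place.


V = 125 / 3.6 = 34.7222 m/s
Block traversal time = 2787 / 34.7222 = 80.2656 s
Headway = 80.2656 + 20
Headway = 100.3 s

100.3


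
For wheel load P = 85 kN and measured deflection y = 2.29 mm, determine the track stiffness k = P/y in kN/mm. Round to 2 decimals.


Track stiffness k = P / y
k = 85 / 2.29
k = 37.12 kN/mm

37.12


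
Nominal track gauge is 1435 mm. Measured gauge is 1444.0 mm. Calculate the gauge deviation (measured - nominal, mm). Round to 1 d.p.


Deviation = measured - nominal
Deviation = 1444.0 - 1435
Deviation = 9.0 mm

9.0


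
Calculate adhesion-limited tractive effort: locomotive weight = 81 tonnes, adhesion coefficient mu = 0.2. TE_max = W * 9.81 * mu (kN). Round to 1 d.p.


TE_max = W * g * mu
TE_max = 81 * 9.81 * 0.2
TE_max = 794.61 * 0.2
TE_max = 158.9 kN

158.9


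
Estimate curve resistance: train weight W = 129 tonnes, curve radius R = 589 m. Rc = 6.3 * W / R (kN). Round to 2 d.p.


Rc = 6.3 * W / R
Rc = 6.3 * 129 / 589
Rc = 812.7 / 589
Rc = 1.38 kN

1.38


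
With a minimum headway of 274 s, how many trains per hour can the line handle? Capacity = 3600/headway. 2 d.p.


Capacity = 3600 / headway
Capacity = 3600 / 274
Capacity = 13.14 trains/hour

13.14


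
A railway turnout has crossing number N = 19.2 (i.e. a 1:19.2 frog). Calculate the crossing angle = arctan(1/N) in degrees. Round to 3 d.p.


1/N = 1/19.2 = 0.052083
angle = arctan(0.052083) = 0.052036 rad
angle = 0.052036 * 180/pi = 2.981 degrees

2.981


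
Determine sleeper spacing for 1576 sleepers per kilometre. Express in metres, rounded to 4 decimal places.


Spacing = 1000 m / number of sleepers
Spacing = 1000 / 1576
Spacing = 0.6345 m

0.6345


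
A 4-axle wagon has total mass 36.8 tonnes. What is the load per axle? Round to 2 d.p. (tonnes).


Load per axle = total weight / number of axles
Load = 36.8 / 4
Load = 9.20 tonnes

9.20


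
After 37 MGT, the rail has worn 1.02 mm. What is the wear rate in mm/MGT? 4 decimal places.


Wear rate = total wear / cumulative tonnage
Rate = 1.02 / 37
Rate = 0.0276 mm/MGT

0.0276


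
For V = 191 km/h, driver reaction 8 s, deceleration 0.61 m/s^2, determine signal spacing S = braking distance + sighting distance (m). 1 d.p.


V = 191 / 3.6 = 53.0556 m/s
Braking distance = 53.0556^2 / (2*0.61) = 2307.2885 m
Sighting distance = 53.0556 * 8 = 424.4444 m
S = 2307.2885 + 424.4444 = 2731.7 m

2731.7


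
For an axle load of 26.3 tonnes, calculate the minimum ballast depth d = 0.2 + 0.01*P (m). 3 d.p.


d = 0.2 + 0.01 * 26.3
d = 0.2 + 0.263
d = 0.463 m

0.463


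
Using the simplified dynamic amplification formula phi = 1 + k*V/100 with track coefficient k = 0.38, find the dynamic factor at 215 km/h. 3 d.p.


phi = 1 + k * V / 100
phi = 1 + 0.38 * 215 / 100
phi = 1 + 0.817
phi = 1.817

1.817


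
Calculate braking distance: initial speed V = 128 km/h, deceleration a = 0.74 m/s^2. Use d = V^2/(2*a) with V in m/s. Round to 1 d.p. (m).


Convert speed: V = 128 / 3.6 = 35.5556 m/s
V^2 = 1264.1975
d = 1264.1975 / (2 * 0.74)
d = 1264.1975 / 1.48
d = 854.2 m

854.2


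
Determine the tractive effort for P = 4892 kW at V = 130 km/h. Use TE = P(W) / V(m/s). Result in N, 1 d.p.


Convert: P = 4892 kW = 4892000 W
V = 130 / 3.6 = 36.1111 m/s
TE = 4892000 / 36.1111
TE = 135470.8 N

135470.8


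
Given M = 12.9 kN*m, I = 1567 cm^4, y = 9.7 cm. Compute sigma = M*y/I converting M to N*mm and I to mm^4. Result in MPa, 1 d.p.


Convert units:
M = 12.9 kN*m = 12900000 N*mm
y = 9.7 cm = 97 mm
I = 1567 cm^4 = 15670000 mm^4
sigma = 12900000 * 97 / 15670000
sigma = 79.9 MPa

79.9


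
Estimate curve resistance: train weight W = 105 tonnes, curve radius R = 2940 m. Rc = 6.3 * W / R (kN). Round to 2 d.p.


Rc = 6.3 * W / R
Rc = 6.3 * 105 / 2940
Rc = 661.5 / 2940
Rc = 0.23 kN

0.23


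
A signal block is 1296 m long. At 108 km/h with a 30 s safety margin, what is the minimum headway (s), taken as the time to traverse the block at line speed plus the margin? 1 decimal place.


V = 108 / 3.6 = 30.0 m/s
Block traversal time = 1296 / 30.0 = 43.2 s
Headway = 43.2 + 30
Headway = 73.2 s

73.2


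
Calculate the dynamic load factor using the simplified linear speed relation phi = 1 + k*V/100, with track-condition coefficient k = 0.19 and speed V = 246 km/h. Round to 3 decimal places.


phi = 1 + k * V / 100
phi = 1 + 0.19 * 246 / 100
phi = 1 + 0.4674
phi = 1.467

1.467


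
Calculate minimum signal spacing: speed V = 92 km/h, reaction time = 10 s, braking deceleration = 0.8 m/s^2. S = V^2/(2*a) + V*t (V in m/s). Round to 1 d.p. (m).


V = 92 / 3.6 = 25.5556 m/s
Braking distance = 25.5556^2 / (2*0.8) = 408.179 m
Sighting distance = 25.5556 * 10 = 255.5556 m
S = 408.179 + 255.5556 = 663.7 m

663.7


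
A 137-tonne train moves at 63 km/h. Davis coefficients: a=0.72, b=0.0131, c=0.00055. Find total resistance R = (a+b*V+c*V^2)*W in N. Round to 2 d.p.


b*V = 0.0131 * 63 = 0.8253
c*V^2 = 0.00055 * 3969 = 2.18295
R_per_t = 0.72 + 0.8253 + 2.18295 = 3.72825 N/t
R_total = 3.72825 * 137 = 510.77 N

510.77


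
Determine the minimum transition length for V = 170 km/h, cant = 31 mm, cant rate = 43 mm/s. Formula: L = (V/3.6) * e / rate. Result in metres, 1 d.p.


Convert speed: V = 170 / 3.6 = 47.2222 m/s
L = 47.2222 * 31 / 43
L = 1463.8889 / 43
L = 34.0 m

34.0


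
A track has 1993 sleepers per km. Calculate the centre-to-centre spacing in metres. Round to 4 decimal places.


Spacing = 1000 m / number of sleepers
Spacing = 1000 / 1993
Spacing = 0.5018 m

0.5018


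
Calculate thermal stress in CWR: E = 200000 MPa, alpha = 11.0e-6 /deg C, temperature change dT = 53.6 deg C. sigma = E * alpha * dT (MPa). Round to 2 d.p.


sigma = E * alpha * dT
sigma = 200000 * 11.0e-6 * 53.6
sigma = 2.2 * 53.6
sigma = 117.92 MPa

117.92


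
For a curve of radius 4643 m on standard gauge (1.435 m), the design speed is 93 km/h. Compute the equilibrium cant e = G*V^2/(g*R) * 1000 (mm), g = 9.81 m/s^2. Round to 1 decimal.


Convert speed: V = 93 / 3.6 = 25.8333 m/s
Apply formula: e = 1.435 * 25.8333^2 / (9.81 * 4643)
e = 1.435 * 667.3611 / 45547.83
e = 0.021025 m = 21.0 mm

21.0


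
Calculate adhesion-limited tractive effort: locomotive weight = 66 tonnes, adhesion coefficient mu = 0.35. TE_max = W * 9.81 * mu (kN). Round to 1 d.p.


TE_max = W * g * mu
TE_max = 66 * 9.81 * 0.35
TE_max = 647.46 * 0.35
TE_max = 226.6 kN

226.6


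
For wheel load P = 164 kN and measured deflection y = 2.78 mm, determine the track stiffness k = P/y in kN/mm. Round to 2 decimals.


Track stiffness k = P / y
k = 164 / 2.78
k = 58.99 kN/mm

58.99


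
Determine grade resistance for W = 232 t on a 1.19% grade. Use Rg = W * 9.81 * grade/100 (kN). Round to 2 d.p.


Rg = W * 9.81 * grade / 100
Rg = 232 * 9.81 * 1.19 / 100
Rg = 2275.92 * 0.0119
Rg = 27.08 kN

27.08


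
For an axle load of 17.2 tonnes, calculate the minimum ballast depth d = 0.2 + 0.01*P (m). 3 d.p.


d = 0.2 + 0.01 * 17.2
d = 0.2 + 0.172
d = 0.372 m

0.372


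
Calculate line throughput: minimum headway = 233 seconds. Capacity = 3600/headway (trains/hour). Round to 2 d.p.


Capacity = 3600 / headway
Capacity = 3600 / 233
Capacity = 15.45 trains/hour

15.45


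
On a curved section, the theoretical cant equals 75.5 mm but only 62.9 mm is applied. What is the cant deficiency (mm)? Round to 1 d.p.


Cant deficiency = equilibrium cant - actual cant
CD = 75.5 - 62.9
CD = 12.6 mm

12.6


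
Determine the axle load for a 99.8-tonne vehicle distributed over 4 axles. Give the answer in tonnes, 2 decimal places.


Load per axle = total weight / number of axles
Load = 99.8 / 4
Load = 24.95 tonnes

24.95


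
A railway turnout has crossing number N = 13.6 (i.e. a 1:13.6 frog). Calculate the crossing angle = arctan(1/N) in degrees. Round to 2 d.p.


1/N = 1/13.6 = 0.073529
angle = arctan(0.073529) = 0.073397 rad
angle = 0.073397 * 180/pi = 4.21 degrees

4.21


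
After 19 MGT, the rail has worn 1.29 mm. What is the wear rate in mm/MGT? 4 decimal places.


Wear rate = total wear / cumulative tonnage
Rate = 1.29 / 19
Rate = 0.0679 mm/MGT

0.0679


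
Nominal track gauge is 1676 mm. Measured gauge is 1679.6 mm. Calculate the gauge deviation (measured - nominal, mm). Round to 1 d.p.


Deviation = measured - nominal
Deviation = 1679.6 - 1676
Deviation = 3.6 mm

3.6


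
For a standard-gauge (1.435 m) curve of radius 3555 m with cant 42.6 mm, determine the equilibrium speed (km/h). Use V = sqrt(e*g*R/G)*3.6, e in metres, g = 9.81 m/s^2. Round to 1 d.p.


Convert cant: e = 42.6 mm = 0.0426 m
V_ms = sqrt(0.0426 * 9.81 * 3555 / 1.435)
V_ms = sqrt(1035.30023) = 32.1761 m/s
V = 32.1761 * 3.6 = 115.8 km/h

115.8


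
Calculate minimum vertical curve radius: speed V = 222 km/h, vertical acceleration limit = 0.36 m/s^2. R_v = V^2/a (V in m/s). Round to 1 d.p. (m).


Convert speed: V = 222 / 3.6 = 61.6667 m/s
V^2 = 3802.7778 m^2/s^2
R_v = 3802.7778 / 0.36
R_v = 10563.3 m

10563.3


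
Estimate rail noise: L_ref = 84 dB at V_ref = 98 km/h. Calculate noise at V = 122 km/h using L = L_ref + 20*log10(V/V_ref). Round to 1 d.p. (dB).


V/V_ref = 122 / 98 = 1.244898
log10(1.244898) = 0.095134
20 * 0.095134 = 1.9027
L = 84 + 1.9027 = 85.9 dB

85.9


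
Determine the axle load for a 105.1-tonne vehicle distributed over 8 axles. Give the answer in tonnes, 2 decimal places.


Load per axle = total weight / number of axles
Load = 105.1 / 8
Load = 13.14 tonnes

13.14


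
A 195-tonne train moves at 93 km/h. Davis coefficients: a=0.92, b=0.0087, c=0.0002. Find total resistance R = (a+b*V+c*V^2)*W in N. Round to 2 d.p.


b*V = 0.0087 * 93 = 0.8091
c*V^2 = 0.0002 * 8649 = 1.7298
R_per_t = 0.92 + 0.8091 + 1.7298 = 3.4589 N/t
R_total = 3.4589 * 195 = 674.49 N

674.49


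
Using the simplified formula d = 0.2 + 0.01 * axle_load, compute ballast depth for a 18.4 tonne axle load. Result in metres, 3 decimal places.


d = 0.2 + 0.01 * 18.4
d = 0.2 + 0.184
d = 0.384 m

0.384


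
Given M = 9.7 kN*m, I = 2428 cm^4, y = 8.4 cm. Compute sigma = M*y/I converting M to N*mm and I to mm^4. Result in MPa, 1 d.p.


Convert units:
M = 9.7 kN*m = 9700000 N*mm
y = 8.4 cm = 84 mm
I = 2428 cm^4 = 24280000 mm^4
sigma = 9700000 * 84 / 24280000
sigma = 33.6 MPa

33.6


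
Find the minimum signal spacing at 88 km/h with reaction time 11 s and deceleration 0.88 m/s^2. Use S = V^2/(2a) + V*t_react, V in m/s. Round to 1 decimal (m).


V = 88 / 3.6 = 24.4444 m/s
Braking distance = 24.4444^2 / (2*0.88) = 339.5062 m
Sighting distance = 24.4444 * 11 = 268.8889 m
S = 339.5062 + 268.8889 = 608.4 m

608.4


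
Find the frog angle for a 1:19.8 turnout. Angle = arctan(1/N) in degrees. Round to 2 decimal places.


1/N = 1/19.8 = 0.050505
angle = arctan(0.050505) = 0.050462 rad
angle = 0.050462 * 180/pi = 2.89 degrees

2.89


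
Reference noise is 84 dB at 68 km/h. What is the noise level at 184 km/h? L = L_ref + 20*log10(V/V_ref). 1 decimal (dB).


V/V_ref = 184 / 68 = 2.705882
log10(2.705882) = 0.432309
20 * 0.432309 = 8.6462
L = 84 + 8.6462 = 92.6 dB

92.6


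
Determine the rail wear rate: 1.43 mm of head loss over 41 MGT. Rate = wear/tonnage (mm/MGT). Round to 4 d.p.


Wear rate = total wear / cumulative tonnage
Rate = 1.43 / 41
Rate = 0.0349 mm/MGT

0.0349


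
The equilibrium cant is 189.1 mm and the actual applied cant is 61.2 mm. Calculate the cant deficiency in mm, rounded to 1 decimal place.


Cant deficiency = equilibrium cant - actual cant
CD = 189.1 - 61.2
CD = 127.9 mm

127.9


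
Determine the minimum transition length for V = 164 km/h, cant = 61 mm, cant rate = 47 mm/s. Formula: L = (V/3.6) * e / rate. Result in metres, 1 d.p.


Convert speed: V = 164 / 3.6 = 45.5556 m/s
L = 45.5556 * 61 / 47
L = 2778.8889 / 47
L = 59.1 m

59.1


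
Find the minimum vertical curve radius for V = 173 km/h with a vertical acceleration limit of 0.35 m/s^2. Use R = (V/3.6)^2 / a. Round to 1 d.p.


Convert speed: V = 173 / 3.6 = 48.0556 m/s
V^2 = 2309.3364 m^2/s^2
R_v = 2309.3364 / 0.35
R_v = 6598.1 m

6598.1


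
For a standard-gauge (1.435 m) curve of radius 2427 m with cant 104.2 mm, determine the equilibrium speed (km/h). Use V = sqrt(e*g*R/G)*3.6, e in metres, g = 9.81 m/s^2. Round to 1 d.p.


Convert cant: e = 104.2 mm = 0.1042 m
V_ms = sqrt(0.1042 * 9.81 * 2427 / 1.435)
V_ms = sqrt(1728.839201) = 41.5793 m/s
V = 41.5793 * 3.6 = 149.7 km/h

149.7


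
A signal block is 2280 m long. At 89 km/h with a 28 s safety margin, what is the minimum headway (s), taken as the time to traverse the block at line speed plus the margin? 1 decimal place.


V = 89 / 3.6 = 24.7222 m/s
Block traversal time = 2280 / 24.7222 = 92.2247 s
Headway = 92.2247 + 28
Headway = 120.2 s

120.2


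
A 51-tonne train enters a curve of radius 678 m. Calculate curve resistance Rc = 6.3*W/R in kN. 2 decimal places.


Rc = 6.3 * W / R
Rc = 6.3 * 51 / 678
Rc = 321.3 / 678
Rc = 0.47 kN

0.47
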